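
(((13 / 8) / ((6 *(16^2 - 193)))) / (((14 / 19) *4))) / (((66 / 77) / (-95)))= -23465 / 145152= -0.16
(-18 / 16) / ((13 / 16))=-1.38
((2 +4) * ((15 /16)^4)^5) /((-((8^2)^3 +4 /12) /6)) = -0.00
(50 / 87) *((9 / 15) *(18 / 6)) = 30 / 29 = 1.03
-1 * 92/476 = -23/119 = -0.19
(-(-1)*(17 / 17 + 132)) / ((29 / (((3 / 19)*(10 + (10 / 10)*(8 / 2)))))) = 294 / 29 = 10.14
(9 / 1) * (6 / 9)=6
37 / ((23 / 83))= 3071 / 23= 133.52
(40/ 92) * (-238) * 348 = -828240/ 23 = -36010.43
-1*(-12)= 12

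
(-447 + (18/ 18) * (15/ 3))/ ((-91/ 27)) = 918/ 7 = 131.14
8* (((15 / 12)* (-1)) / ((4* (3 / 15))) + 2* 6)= 167 / 2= 83.50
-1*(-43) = 43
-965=-965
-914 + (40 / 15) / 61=-167254 / 183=-913.96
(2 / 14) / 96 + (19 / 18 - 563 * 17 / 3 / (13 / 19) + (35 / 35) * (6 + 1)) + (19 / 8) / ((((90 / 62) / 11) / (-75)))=-157366709 / 26208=-6004.53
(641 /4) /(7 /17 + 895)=10897 /60888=0.18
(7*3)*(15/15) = 21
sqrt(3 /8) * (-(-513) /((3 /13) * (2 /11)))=24453 * sqrt(6) /8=7487.17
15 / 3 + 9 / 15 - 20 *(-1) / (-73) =1944 / 365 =5.33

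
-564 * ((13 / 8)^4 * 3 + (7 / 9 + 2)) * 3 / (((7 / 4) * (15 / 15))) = -41056709 / 1792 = -22911.11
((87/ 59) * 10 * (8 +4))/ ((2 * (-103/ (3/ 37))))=-15660/ 224849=-0.07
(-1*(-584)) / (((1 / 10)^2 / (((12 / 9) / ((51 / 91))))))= 21257600 / 153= 138938.56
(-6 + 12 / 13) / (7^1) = -66 / 91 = -0.73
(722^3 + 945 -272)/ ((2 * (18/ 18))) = 376367721/ 2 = 188183860.50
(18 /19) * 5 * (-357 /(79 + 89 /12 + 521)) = -385560 /138491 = -2.78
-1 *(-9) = 9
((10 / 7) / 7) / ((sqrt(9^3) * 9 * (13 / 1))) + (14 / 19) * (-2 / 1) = -4333958 / 2941029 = -1.47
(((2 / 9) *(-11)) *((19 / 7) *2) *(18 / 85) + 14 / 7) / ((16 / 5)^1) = -241 / 952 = -0.25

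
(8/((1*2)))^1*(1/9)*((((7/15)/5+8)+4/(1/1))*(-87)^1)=-105212/225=-467.61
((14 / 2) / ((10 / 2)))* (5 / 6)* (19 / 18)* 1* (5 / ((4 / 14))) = 21.55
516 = 516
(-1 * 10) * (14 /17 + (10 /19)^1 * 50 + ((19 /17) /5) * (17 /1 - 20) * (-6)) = -100656 /323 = -311.63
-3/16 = -0.19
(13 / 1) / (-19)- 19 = -374 / 19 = -19.68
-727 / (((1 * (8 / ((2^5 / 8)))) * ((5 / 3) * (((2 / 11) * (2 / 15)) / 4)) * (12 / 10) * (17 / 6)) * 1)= -359865 / 34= -10584.26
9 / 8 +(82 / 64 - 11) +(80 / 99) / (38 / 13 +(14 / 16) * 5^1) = -20397535 / 2404512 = -8.48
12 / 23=0.52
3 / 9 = 1 / 3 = 0.33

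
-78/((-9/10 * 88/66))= 65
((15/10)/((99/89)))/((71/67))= 5963/4686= 1.27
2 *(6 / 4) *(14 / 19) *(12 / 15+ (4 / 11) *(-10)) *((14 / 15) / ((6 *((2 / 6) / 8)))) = -122304 / 5225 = -23.41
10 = 10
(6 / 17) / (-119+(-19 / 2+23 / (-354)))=-531 / 193426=-0.00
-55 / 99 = -0.56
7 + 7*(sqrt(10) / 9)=7*sqrt(10) / 9 + 7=9.46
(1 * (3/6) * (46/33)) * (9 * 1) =69/11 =6.27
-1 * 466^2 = -217156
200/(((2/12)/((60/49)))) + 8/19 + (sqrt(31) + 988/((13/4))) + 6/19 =sqrt(31) + 1651710/931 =1779.69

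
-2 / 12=-1 / 6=-0.17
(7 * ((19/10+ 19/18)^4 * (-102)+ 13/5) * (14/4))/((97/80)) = -4168947690488/26517375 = -157215.70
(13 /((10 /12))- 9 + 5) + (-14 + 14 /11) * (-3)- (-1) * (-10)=39.78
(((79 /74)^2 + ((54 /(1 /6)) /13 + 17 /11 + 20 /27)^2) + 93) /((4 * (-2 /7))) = -476847157544023 /653059918368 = -730.17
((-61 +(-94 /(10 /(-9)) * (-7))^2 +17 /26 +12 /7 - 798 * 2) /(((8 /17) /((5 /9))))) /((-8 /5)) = -8999574733 /34944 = -257542.78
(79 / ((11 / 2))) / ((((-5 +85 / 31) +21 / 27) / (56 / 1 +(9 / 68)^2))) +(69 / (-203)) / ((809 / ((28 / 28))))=-19134705927171 / 35202948968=-543.55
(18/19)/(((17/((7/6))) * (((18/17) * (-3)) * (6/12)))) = -7/171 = -0.04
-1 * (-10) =10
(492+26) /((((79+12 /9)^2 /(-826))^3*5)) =-212812645257072 /979652970727205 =-0.22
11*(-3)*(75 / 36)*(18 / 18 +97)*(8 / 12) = -4491.67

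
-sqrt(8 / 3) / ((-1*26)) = sqrt(6) / 39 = 0.06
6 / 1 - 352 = -346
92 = 92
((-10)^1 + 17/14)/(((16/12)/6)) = -1107/28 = -39.54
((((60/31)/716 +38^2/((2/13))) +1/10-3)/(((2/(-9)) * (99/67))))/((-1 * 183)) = 11628260241/74467580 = 156.15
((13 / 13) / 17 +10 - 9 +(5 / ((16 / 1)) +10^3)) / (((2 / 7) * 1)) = 1906611 / 544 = 3504.80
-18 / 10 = -9 / 5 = -1.80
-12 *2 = -24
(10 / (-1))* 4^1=-40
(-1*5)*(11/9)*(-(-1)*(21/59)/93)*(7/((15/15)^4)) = -2695/16461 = -0.16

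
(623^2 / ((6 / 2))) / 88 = 388129 / 264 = 1470.19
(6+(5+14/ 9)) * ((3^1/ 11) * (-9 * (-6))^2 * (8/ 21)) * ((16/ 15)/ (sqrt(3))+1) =520704 * sqrt(3)/ 385+292896/ 77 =6146.40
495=495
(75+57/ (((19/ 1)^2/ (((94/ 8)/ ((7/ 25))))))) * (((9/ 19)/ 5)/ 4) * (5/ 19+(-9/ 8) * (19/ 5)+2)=-3.89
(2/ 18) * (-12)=-4/ 3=-1.33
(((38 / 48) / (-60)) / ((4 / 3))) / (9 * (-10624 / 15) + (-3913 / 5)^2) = -95 / 5818448256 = -0.00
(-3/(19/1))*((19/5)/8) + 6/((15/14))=5.52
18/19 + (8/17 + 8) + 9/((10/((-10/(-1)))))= 5949/323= 18.42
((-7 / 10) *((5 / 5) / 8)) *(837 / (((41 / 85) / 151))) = -22926.91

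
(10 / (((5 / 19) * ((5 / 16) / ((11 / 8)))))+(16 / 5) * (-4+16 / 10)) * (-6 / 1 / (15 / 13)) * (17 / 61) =-1762696 / 7625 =-231.17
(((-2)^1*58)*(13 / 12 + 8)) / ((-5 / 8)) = 25288 / 15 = 1685.87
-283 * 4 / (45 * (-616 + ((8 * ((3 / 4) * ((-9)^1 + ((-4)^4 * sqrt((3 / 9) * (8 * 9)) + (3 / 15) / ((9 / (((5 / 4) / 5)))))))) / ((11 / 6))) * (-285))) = 1064733164 / 7450393813170795 + 1453596672 * sqrt(6) / 165564306959351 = 0.00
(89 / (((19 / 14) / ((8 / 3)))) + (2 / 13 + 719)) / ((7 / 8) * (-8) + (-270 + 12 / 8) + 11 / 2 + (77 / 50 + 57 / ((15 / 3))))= -33123850 / 9524073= -3.48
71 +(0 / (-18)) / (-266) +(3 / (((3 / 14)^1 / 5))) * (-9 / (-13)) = 1553 / 13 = 119.46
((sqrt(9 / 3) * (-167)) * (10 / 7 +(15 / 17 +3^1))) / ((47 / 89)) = -9393416 * sqrt(3) / 5593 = -2908.97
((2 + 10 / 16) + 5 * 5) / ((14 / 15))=3315 / 112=29.60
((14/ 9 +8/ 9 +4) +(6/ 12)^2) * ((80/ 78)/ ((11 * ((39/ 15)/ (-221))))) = -204850/ 3861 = -53.06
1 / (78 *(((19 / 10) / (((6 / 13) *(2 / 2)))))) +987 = 3169267 / 3211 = 987.00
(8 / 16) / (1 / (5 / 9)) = 5 / 18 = 0.28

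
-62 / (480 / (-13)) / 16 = 403 / 3840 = 0.10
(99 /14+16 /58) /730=0.01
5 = 5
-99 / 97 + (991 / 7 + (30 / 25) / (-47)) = 22422916 / 159565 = 140.53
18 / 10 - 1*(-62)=63.80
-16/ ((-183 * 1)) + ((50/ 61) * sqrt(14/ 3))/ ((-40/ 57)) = 16/ 183 - 95 * sqrt(42)/ 244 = -2.44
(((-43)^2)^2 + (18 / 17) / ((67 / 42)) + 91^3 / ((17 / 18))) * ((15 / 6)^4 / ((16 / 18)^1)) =27015872180625 / 145792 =185304215.46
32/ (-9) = -32/ 9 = -3.56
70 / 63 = 10 / 9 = 1.11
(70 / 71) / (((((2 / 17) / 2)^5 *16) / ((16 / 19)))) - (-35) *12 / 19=99419810 / 1349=73698.90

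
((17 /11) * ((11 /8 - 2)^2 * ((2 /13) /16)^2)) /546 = 425 /4157497344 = 0.00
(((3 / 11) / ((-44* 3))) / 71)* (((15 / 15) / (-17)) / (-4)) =-0.00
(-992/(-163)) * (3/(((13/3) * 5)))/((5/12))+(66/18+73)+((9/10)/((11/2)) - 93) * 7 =-571.17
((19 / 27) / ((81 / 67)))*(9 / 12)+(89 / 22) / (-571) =0.43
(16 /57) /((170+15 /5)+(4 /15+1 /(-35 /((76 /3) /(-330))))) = 92400 /57035777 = 0.00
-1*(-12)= 12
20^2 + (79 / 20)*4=2079 / 5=415.80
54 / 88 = 0.61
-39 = -39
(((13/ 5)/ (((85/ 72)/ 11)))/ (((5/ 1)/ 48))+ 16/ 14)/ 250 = 1738228/ 1859375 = 0.93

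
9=9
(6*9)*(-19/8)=-513/4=-128.25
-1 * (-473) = 473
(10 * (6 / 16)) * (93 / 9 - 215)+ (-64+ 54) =-1555 / 2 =-777.50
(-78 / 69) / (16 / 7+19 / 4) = -728 / 4531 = -0.16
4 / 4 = 1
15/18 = 0.83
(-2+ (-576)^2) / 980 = 165887 / 490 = 338.54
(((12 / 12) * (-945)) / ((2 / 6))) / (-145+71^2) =-315 / 544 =-0.58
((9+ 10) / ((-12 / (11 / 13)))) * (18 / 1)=-627 / 26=-24.12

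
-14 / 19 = -0.74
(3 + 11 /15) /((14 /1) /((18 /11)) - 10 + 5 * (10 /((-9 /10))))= -0.07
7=7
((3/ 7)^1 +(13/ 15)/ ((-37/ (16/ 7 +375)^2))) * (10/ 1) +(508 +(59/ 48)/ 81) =-231414409897/ 7048944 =-32829.66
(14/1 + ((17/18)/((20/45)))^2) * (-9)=-10665/64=-166.64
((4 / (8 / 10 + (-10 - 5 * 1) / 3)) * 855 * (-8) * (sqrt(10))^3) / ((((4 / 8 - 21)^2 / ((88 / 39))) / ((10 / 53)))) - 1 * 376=-376 + 535040000 * sqrt(10) / 8107463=-167.31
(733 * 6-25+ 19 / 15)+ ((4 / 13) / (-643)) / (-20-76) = 4374.27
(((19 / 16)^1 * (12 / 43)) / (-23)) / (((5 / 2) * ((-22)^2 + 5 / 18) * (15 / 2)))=-342 / 215527825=-0.00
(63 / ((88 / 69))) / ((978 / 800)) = 72450 / 1793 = 40.41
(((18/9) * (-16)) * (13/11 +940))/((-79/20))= 6625920/869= 7624.76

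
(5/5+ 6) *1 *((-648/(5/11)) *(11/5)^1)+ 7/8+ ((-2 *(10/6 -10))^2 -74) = -39149257/1800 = -21749.59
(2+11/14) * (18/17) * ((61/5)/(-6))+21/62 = -104376/18445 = -5.66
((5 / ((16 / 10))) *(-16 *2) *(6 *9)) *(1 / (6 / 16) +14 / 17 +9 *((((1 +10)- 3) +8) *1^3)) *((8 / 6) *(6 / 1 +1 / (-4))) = -103803600 / 17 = -6106094.12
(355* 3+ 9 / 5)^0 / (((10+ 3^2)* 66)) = 1 / 1254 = 0.00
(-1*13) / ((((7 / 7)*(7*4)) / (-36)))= 16.71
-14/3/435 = -14/1305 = -0.01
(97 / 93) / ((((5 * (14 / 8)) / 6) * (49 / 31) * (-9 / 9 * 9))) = -776 / 15435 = -0.05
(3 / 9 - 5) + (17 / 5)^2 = 517 / 75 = 6.89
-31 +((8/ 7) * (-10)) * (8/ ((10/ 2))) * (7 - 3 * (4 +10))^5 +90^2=960408069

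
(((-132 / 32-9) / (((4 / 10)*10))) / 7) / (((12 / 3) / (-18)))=135 / 64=2.11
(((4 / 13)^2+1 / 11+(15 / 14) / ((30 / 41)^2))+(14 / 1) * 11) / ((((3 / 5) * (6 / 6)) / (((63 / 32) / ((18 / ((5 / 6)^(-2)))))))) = 243895019 / 5948800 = 41.00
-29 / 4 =-7.25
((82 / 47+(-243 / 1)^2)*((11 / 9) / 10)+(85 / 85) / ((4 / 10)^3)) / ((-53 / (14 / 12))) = -159.22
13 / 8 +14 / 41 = 645 / 328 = 1.97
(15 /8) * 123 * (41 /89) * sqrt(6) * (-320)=-3025800 * sqrt(6) /89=-83277.15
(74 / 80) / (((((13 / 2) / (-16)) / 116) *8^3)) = -1073 / 2080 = -0.52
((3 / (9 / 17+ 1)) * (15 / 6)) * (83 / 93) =7055 / 1612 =4.38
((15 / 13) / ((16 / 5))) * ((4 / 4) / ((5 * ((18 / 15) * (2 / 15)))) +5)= 2.25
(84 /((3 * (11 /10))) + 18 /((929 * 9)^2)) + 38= 5421623584 /85441059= 63.45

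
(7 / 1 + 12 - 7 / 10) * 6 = 549 / 5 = 109.80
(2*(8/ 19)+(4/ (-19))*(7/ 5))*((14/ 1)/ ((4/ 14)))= 2548/ 95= 26.82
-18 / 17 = -1.06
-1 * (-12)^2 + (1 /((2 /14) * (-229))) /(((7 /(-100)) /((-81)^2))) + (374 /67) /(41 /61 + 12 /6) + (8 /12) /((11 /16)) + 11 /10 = 2249127452147 /825299970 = 2725.22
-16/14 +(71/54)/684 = -294991/258552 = -1.14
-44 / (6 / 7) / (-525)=22 / 225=0.10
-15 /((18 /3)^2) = -5 /12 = -0.42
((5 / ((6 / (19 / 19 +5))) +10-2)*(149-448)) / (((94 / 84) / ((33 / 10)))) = -2693691 / 235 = -11462.51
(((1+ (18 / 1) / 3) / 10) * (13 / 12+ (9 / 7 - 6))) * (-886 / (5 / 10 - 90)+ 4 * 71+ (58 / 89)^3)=-283054748275 / 378568353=-747.70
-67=-67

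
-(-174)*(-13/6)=-377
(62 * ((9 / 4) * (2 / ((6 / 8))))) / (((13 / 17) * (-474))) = -1054 / 1027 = -1.03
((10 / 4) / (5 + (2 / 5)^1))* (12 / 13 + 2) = 475 / 351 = 1.35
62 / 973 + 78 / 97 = 81908 / 94381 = 0.87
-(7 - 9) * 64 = 128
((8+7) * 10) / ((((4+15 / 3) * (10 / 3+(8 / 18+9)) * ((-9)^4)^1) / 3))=10 / 16767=0.00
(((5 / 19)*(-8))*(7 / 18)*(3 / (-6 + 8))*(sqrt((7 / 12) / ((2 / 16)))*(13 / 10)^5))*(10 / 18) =-2599051*sqrt(42) / 3078000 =-5.47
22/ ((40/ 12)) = 33/ 5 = 6.60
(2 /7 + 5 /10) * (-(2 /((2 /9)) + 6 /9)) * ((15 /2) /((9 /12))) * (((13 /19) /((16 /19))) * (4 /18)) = -20735 /1512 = -13.71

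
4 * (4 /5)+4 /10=18 /5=3.60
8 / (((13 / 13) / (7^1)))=56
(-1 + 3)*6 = 12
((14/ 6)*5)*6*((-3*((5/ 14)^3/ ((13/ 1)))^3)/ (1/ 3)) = -0.00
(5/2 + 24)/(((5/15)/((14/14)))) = 159/2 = 79.50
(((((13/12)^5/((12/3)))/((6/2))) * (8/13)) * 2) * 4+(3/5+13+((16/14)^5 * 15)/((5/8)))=239181003251/3920736960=61.00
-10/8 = -5/4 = -1.25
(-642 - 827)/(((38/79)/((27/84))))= -1044459/1064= -981.63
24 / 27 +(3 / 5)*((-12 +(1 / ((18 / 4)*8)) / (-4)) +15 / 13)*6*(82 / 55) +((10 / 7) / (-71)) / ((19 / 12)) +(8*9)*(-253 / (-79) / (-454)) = -114683698864417 / 1981293432300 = -57.88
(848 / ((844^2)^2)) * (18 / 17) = 477 / 269568243976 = 0.00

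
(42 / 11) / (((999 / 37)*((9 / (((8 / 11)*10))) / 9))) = 1120 / 1089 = 1.03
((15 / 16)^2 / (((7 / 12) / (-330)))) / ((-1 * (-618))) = -37125 / 46144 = -0.80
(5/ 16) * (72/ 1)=45/ 2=22.50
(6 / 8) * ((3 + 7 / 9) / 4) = 17 / 24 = 0.71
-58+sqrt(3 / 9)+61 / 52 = -2955 / 52+sqrt(3) / 3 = -56.25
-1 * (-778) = 778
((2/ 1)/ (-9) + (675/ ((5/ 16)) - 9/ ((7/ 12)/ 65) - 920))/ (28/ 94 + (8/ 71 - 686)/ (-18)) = 49808062/ 8073443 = 6.17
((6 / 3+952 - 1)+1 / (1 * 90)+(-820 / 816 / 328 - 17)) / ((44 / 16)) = 22913477 / 67320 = 340.37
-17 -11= -28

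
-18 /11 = -1.64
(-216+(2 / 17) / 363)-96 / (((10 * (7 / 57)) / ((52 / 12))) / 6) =-485632946 / 215985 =-2248.46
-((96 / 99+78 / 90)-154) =8369 / 55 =152.16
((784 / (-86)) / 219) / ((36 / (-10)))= 980 / 84753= 0.01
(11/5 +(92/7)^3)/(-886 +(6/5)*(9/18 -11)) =-3897213/1541099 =-2.53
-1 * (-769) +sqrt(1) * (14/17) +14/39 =510631/663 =770.18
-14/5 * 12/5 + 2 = -118/25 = -4.72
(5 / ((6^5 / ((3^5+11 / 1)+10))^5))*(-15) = -4026275 / 1190155742208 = -0.00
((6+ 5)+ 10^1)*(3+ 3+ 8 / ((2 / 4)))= 462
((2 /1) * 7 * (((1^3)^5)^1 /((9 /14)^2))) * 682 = 1871408 /81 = 23103.80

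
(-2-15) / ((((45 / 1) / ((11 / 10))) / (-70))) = 1309 / 45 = 29.09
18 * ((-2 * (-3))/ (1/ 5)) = 540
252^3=16003008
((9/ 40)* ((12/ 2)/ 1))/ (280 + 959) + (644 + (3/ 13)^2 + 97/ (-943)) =847679325223/ 1316371420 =643.95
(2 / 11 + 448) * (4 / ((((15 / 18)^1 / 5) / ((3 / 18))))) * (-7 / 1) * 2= -276080 / 11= -25098.18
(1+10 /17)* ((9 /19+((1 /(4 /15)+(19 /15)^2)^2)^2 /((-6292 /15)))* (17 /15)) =-7769727220799299 /2905016400000000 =-2.67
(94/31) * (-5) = -470/31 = -15.16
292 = 292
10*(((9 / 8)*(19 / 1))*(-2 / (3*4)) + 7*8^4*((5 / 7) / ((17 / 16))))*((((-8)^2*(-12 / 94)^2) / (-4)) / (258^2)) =-52419110 / 69435497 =-0.75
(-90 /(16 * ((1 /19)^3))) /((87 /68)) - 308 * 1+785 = -1721379 /58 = -29678.95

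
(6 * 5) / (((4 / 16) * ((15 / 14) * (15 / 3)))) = 112 / 5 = 22.40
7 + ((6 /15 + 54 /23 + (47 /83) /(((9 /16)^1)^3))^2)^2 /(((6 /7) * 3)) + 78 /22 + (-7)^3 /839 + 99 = 114856604211986760188614166858595494 /194720196709209546610891313563125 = 589.85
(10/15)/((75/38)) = 76/225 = 0.34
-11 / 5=-2.20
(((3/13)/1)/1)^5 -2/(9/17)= -12621775/3341637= -3.78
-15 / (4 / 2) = -15 / 2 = -7.50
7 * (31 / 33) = 217 / 33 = 6.58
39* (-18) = -702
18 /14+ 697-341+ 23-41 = 2375 /7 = 339.29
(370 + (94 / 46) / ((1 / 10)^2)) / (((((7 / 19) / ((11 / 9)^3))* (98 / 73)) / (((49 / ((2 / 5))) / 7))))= 60967353425 / 1643166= 37103.59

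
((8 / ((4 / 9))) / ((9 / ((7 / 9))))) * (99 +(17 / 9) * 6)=4634 / 27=171.63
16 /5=3.20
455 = 455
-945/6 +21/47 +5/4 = -29291/188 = -155.80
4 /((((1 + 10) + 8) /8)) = 32 /19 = 1.68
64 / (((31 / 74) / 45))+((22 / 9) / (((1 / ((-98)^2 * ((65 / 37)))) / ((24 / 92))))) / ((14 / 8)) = 1030661440 / 79143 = 13022.77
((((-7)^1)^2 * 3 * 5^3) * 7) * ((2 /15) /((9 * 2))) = 8575 /9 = 952.78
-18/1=-18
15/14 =1.07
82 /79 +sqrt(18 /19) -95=-7423 /79 +3 * sqrt(38) /19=-92.99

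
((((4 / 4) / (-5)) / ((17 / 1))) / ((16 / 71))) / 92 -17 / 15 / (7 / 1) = -426899 / 2627520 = -0.16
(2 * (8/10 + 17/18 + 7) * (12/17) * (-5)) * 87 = -91292/17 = -5370.12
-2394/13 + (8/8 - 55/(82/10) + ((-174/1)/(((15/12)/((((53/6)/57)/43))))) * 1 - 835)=-6697582889/6531915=-1025.36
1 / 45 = 0.02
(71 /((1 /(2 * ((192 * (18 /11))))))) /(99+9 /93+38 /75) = 570499200 /1273679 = 447.91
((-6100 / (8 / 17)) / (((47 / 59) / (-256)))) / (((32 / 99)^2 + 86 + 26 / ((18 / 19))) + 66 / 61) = 117052574601600 / 3221066933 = 36339.69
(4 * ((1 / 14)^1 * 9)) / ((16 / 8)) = 1.29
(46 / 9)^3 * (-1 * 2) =-194672 / 729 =-267.04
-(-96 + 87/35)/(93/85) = 18547/217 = 85.47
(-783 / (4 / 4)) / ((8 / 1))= -783 / 8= -97.88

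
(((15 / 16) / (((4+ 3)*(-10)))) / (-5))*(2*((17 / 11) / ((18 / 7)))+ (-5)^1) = -0.01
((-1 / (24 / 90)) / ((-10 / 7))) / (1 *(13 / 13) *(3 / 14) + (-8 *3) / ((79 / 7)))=-3871 / 2820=-1.37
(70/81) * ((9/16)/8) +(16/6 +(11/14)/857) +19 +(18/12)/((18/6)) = 76808365/3455424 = 22.23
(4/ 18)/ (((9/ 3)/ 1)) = 2/ 27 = 0.07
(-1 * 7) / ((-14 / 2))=1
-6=-6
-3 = -3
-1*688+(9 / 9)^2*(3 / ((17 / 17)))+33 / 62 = -42437 / 62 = -684.47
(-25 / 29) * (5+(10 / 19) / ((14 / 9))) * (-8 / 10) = 14200 / 3857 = 3.68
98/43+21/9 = 595/129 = 4.61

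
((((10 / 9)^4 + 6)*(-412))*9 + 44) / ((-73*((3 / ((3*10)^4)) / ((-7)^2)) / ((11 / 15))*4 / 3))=2776590543.89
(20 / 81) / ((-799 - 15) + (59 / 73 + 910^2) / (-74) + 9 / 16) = -864320 / 42019915347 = -0.00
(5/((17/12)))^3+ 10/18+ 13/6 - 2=3951869/88434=44.69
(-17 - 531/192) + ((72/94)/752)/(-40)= -13971943/706880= -19.77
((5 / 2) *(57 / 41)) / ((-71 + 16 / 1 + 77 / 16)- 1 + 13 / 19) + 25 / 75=499513 / 1888419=0.26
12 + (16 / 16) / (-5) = 59 / 5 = 11.80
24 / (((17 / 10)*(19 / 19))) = 240 / 17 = 14.12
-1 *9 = -9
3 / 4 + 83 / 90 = 301 / 180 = 1.67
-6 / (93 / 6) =-12 / 31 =-0.39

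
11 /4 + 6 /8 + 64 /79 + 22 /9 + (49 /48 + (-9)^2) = 1009909 /11376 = 88.78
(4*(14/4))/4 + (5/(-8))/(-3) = 89/24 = 3.71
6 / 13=0.46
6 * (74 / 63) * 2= 296 / 21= 14.10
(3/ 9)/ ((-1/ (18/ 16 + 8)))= -73/ 24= -3.04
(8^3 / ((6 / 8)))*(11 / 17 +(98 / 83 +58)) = 57628672 / 1411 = 40842.43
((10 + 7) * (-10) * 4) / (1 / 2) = -1360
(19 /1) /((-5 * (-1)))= 19 /5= 3.80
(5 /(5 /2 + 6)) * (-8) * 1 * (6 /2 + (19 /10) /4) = -278 /17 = -16.35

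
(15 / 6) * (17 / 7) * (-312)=-13260 / 7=-1894.29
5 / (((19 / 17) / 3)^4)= 33826005 / 130321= 259.56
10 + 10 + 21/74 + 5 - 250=-16629/74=-224.72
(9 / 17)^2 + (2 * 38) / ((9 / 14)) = 118.50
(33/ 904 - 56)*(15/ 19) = -758865/ 17176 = -44.18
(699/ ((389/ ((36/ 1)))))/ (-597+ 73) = -6291/ 50959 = -0.12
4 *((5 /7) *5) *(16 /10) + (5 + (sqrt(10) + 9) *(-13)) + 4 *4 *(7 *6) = 4080 /7-13 *sqrt(10) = 541.75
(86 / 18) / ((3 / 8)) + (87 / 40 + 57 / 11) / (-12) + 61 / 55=629011 / 47520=13.24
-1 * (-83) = 83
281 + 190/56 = 7963/28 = 284.39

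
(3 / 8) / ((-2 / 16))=-3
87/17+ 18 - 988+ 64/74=-606367/629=-964.02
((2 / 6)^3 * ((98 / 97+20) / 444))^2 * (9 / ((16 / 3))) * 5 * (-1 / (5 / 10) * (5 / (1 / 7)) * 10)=-908565875 / 50081020848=-0.02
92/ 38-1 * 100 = -1854/ 19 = -97.58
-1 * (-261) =261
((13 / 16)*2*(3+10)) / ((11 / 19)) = 3211 / 88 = 36.49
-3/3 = -1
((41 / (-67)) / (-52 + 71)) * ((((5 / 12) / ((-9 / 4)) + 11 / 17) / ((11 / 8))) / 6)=-34768 / 19282131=-0.00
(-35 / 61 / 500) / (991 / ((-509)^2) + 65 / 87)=-157780329 / 103251540200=-0.00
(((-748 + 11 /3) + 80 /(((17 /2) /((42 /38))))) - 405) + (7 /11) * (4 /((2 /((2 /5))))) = -60672188 /53295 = -1138.42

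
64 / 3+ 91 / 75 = 1691 / 75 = 22.55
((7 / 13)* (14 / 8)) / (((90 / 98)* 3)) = 2401 / 7020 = 0.34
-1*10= -10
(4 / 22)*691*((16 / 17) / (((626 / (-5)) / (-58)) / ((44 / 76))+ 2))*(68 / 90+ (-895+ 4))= -25689036128 / 1397961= -18376.07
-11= -11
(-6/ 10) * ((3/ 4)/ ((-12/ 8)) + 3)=-3/ 2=-1.50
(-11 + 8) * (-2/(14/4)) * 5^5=37500/7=5357.14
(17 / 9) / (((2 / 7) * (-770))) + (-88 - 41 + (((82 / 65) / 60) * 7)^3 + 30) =-8075239129817 / 81563625000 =-99.01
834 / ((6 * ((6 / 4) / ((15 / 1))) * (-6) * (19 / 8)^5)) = -22773760 / 7428297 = -3.07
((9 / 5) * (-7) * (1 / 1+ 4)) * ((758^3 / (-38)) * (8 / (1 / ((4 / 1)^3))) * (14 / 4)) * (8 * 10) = 1966736433070080 / 19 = 103512443845793.68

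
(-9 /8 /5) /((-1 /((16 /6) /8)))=3 /40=0.08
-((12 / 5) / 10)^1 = -6 / 25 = -0.24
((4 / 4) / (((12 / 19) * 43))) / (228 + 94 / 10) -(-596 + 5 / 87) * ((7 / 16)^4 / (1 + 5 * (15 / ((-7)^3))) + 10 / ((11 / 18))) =2796735885352274937 / 285972704264192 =9779.73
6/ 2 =3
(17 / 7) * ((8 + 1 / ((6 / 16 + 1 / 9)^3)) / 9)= 12176216 / 2701125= 4.51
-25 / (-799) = 25 / 799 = 0.03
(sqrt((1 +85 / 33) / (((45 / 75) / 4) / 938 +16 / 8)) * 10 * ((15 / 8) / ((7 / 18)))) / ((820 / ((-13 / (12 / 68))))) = -3315 * sqrt(171319323945) / 236920222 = -5.79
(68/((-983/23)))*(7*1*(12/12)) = -10948/983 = -11.14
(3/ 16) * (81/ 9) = 27/ 16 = 1.69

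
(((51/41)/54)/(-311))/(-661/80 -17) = 680/231927939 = 0.00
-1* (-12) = 12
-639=-639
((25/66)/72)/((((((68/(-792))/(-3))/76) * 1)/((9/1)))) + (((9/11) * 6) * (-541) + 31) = -934657/374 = -2499.08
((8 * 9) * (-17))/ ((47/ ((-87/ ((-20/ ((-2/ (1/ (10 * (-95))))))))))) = -10116360/ 47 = -215241.70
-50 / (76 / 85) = -2125 / 38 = -55.92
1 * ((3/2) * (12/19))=18/19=0.95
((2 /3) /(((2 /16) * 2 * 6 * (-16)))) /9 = -1 /324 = -0.00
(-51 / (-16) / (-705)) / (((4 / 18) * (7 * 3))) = -51 / 52640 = -0.00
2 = 2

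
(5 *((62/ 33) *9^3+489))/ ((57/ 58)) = 1976350/ 209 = 9456.22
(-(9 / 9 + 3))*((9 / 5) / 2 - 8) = 142 / 5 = 28.40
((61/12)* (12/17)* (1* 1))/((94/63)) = 3843/1598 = 2.40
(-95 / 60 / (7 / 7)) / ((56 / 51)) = -323 / 224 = -1.44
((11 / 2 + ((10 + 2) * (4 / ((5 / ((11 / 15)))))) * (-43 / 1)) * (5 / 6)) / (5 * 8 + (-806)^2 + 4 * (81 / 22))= -163471 / 428795880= -0.00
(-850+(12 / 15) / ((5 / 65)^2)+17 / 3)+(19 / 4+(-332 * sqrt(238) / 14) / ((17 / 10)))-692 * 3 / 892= -9455789 / 13380-1660 * sqrt(238) / 119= -921.91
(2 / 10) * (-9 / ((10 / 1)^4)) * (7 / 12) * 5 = -0.00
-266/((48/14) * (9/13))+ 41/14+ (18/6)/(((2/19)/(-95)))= -2129377/756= -2816.64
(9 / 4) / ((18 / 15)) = 15 / 8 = 1.88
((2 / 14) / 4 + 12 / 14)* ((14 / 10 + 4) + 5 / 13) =5.16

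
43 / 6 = 7.17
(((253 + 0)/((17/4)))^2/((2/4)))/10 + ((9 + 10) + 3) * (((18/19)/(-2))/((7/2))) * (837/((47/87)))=-3904.32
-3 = -3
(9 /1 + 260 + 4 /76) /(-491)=-5112 /9329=-0.55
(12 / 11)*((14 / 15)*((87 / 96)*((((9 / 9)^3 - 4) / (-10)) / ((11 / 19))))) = 11571 / 24200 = 0.48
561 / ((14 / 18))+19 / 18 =722.34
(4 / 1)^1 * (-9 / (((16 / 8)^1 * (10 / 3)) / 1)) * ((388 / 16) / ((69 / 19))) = -16587 / 460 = -36.06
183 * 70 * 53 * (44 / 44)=678930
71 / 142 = 1 / 2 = 0.50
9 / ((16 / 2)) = 9 / 8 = 1.12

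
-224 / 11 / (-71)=224 / 781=0.29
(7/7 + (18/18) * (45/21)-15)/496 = -83/3472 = -0.02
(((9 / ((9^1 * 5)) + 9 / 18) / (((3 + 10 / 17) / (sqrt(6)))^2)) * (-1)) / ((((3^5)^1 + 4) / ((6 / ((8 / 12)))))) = -54621 / 4595435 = -0.01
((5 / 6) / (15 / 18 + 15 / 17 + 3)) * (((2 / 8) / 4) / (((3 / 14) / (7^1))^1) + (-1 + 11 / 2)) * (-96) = -53380 / 481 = -110.98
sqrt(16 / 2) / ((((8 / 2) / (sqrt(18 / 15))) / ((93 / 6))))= 12.01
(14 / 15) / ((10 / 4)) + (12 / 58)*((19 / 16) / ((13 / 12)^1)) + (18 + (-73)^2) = 302406787 / 56550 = 5347.60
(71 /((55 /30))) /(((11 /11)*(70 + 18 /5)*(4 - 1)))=355 /2024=0.18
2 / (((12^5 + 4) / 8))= 4 / 62209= 0.00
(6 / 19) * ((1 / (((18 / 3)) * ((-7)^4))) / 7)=1 / 319333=0.00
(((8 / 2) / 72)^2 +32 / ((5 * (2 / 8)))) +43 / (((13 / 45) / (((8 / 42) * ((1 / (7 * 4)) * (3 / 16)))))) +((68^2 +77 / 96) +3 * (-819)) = 18109267597 / 8255520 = 2193.60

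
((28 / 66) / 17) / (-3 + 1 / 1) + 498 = 279371 / 561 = 497.99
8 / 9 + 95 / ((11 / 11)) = 863 / 9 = 95.89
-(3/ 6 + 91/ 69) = -1.82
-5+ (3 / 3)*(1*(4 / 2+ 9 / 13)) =-30 / 13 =-2.31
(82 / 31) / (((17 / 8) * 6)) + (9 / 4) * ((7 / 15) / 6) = 24187 / 63240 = 0.38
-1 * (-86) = 86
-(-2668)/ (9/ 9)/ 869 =2668/ 869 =3.07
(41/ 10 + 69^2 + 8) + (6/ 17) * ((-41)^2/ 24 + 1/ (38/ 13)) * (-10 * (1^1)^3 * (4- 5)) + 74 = 8229254/ 1615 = 5095.51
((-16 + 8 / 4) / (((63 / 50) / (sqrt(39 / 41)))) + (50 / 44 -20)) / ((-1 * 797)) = 100 * sqrt(1599) / 294093 + 415 / 17534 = 0.04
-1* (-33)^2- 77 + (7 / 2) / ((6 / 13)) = -13901 / 12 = -1158.42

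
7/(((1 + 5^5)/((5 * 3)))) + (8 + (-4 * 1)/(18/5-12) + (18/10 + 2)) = 1346813/109410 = 12.31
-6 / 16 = -3 / 8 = -0.38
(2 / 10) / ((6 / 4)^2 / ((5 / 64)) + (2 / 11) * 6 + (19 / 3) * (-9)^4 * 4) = 11 / 9143304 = 0.00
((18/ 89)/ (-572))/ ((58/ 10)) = -45/ 738166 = -0.00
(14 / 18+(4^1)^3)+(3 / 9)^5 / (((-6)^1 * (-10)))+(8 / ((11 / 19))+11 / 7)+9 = 100104737 / 1122660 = 89.17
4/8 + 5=11/2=5.50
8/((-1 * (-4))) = 2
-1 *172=-172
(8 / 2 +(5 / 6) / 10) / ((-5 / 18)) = -147 / 10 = -14.70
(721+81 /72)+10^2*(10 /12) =19331 /24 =805.46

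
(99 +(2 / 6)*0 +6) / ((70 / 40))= 60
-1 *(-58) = 58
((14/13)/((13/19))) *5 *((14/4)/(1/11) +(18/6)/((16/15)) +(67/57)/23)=325.52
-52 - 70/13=-746/13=-57.38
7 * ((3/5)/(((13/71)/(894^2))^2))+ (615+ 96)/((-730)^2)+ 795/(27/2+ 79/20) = 2515285054042894733449011/31430974900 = 80025677283172.49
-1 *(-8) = 8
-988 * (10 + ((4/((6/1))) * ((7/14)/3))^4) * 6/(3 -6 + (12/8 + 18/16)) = 1037178688/6561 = 158082.41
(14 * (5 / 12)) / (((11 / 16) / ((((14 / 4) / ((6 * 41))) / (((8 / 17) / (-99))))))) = -4165 / 164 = -25.40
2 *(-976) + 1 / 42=-81983 / 42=-1951.98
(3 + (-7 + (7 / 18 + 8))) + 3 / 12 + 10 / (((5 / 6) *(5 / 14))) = 6883 / 180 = 38.24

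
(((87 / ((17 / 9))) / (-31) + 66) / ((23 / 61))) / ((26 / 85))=10369695 / 18538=559.38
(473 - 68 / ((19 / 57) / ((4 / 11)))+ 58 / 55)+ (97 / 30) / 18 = 2376311 / 5940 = 400.05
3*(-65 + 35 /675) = -8768 /45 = -194.84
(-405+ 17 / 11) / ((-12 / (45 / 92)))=33285 / 2024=16.45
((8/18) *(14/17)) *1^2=56/153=0.37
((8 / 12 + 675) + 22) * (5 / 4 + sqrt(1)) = 6279 / 4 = 1569.75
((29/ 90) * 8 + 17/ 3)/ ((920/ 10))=371/ 4140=0.09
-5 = -5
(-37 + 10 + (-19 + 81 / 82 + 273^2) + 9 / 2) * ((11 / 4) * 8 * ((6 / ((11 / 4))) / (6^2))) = 12216112 / 123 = 99317.98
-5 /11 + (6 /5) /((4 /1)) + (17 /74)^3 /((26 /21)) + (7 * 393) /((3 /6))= 3188161820651 /579470320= 5501.86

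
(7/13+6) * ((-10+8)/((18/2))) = -170/117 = -1.45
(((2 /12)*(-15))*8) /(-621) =20 /621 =0.03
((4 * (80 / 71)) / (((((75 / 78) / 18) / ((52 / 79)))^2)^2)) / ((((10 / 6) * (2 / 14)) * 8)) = 58925878854340313088 / 1080256152734375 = 54548.06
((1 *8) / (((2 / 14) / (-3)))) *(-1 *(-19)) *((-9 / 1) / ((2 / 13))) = 186732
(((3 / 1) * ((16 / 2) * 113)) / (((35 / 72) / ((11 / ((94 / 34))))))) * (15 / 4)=27385776 / 329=83239.44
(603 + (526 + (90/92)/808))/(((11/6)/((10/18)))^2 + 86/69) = 3147203775/33831364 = 93.03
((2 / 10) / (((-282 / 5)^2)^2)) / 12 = 125 / 75888798912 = 0.00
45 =45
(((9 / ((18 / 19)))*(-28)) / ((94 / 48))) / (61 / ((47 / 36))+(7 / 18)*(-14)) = -3024 / 919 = -3.29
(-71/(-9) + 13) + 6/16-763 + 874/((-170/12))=-4916993/6120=-803.43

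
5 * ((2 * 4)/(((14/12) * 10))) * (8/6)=32/7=4.57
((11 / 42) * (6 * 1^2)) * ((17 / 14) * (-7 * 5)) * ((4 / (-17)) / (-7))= -110 / 49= -2.24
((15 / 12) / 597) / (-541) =-5 / 1291908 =-0.00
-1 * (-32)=32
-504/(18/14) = -392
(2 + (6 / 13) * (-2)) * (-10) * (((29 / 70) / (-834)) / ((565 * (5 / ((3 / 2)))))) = 29 / 10209550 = 0.00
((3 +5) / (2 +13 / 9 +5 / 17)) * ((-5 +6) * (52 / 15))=408 / 55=7.42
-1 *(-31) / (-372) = -1 / 12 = -0.08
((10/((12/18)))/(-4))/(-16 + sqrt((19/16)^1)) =5* sqrt(19)/1359 + 320/1359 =0.25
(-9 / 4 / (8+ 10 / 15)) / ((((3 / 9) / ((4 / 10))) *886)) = -81 / 230360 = -0.00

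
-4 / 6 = -2 / 3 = -0.67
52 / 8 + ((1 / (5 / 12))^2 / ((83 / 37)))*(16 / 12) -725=-2967567 / 4150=-715.08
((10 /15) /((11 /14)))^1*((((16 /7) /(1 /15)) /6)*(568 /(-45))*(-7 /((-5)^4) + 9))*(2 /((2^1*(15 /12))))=-408451072 /928125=-440.08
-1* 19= -19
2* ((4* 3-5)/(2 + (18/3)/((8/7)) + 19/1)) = 8/15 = 0.53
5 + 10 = 15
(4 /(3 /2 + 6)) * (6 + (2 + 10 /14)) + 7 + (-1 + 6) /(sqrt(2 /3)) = 5 * sqrt(6) /2 + 1223 /105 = 17.77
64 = 64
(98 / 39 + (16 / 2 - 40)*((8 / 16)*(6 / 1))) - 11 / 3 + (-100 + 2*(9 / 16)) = -20387 / 104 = -196.03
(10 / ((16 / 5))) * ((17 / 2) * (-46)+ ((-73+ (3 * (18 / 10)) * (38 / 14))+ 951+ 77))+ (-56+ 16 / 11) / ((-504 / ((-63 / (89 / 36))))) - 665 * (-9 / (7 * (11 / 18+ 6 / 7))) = 4843765599 / 2028488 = 2387.87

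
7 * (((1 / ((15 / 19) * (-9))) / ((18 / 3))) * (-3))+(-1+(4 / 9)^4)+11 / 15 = 17383 / 65610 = 0.26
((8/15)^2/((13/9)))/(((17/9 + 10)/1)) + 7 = 244001/34775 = 7.02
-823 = -823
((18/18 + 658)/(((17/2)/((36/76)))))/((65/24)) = 284688/20995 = 13.56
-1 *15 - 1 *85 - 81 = -181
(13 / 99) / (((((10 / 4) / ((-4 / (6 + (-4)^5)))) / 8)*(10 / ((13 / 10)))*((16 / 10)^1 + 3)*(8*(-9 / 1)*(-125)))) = 169 / 32596678125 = 0.00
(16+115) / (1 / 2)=262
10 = 10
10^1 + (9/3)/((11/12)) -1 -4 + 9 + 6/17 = 3296/187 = 17.63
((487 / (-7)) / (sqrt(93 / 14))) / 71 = -0.38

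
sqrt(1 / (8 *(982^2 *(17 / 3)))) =sqrt(102) / 66776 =0.00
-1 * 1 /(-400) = 1 /400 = 0.00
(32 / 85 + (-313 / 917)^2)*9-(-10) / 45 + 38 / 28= 7740149911 / 1286560170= 6.02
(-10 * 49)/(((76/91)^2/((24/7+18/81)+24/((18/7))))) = -118542515/12996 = -9121.46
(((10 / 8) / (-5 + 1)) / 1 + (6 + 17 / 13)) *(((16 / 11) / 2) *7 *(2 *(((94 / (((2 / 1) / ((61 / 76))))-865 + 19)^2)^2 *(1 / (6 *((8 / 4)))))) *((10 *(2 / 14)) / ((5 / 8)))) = 6906142268047710755285 / 1192697792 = 5790353863627.94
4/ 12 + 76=229/ 3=76.33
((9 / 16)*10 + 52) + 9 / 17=7909 / 136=58.15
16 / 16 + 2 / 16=9 / 8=1.12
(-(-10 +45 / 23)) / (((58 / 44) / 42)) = 170940 / 667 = 256.28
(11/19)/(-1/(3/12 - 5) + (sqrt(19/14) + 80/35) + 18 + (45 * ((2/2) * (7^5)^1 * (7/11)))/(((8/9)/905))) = 38861261908048888/32891751712716601745669633 - 5664736 * sqrt(266)/32891751712716601745669633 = 0.00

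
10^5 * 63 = 6300000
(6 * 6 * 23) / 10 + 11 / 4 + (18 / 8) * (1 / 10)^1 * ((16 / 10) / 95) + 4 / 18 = 7333849 / 85500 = 85.78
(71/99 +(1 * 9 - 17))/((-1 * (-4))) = -721/396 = -1.82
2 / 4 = 1 / 2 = 0.50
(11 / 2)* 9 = 99 / 2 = 49.50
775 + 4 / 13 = 10079 / 13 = 775.31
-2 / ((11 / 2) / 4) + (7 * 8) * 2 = 1216 / 11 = 110.55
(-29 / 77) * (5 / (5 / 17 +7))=-2465 / 9548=-0.26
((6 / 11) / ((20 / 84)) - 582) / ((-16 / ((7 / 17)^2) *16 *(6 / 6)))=0.38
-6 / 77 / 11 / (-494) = 3 / 209209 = 0.00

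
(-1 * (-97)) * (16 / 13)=1552 / 13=119.38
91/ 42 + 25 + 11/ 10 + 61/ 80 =6967/ 240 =29.03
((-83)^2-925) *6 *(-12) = -429408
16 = 16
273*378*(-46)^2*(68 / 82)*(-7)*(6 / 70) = -22272567408 / 205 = -108646670.28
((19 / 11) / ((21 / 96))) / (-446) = -304 / 17171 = -0.02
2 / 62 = 1 / 31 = 0.03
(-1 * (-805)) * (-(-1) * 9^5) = 47534445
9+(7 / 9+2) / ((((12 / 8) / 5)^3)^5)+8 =193588126.38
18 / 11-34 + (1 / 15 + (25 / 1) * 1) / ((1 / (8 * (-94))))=-3115612 / 165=-18882.50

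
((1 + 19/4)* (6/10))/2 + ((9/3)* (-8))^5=-318504891/40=-7962622.28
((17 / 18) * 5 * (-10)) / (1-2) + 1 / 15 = 47.29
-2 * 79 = -158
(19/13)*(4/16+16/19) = 83/52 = 1.60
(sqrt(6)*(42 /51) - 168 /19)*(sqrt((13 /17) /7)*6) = -144*sqrt(1547) /323 + 12*sqrt(9282) /289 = -13.53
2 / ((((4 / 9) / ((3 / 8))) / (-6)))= -81 / 8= -10.12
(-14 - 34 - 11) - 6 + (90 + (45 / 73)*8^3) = 24865 / 73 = 340.62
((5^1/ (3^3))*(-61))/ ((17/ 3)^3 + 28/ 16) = -1220/ 19841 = -0.06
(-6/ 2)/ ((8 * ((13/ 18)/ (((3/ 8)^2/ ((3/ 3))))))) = -243/ 3328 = -0.07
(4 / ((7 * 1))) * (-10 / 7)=-40 / 49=-0.82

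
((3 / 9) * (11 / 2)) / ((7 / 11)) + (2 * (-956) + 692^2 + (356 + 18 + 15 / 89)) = 1784255987 / 3738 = 477329.05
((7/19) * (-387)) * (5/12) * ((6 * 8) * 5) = -270900/19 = -14257.89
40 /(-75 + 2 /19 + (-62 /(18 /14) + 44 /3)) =-1368 /3709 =-0.37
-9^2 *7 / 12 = -189 / 4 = -47.25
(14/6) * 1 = 7/3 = 2.33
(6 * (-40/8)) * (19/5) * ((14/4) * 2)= -798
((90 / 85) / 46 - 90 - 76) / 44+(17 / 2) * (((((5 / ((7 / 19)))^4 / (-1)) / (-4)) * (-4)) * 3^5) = -2894336875006447 / 41306804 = -70069252.39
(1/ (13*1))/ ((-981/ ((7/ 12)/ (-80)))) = 7/ 12242880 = 0.00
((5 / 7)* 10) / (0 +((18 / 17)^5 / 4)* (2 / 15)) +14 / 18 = 178339429 / 1102248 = 161.80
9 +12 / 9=31 / 3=10.33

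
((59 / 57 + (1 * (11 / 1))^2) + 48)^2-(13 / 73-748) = 7034611231 / 237177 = 29659.75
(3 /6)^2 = 1 /4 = 0.25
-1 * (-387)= 387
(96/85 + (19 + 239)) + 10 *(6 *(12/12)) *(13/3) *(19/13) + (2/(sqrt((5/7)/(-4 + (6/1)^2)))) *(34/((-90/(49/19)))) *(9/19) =54326/85-6664 *sqrt(70)/9025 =632.95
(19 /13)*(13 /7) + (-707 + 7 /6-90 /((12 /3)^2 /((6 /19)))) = -1125013 /1596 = -704.90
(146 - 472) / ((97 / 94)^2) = -2880536 / 9409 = -306.15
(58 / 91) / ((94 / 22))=0.15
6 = 6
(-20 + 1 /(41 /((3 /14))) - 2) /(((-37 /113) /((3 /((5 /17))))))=685.17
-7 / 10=-0.70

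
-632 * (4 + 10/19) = -54352/19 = -2860.63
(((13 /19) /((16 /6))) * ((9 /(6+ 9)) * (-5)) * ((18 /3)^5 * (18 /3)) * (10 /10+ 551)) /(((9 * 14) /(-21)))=62775648 /19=3303981.47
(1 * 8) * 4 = 32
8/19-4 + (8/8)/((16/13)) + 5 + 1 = 983/304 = 3.23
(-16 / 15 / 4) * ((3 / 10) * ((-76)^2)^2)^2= -26712834898919.42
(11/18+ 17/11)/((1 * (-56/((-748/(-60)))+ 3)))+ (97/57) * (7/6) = 25760/47709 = 0.54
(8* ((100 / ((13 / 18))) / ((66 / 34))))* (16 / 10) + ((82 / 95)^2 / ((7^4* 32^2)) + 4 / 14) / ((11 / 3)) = 913.08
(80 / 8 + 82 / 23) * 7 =2184 / 23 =94.96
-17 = -17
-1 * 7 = -7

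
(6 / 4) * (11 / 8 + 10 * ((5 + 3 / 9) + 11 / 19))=27587 / 304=90.75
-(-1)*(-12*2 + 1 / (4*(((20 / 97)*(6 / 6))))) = -1823 / 80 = -22.79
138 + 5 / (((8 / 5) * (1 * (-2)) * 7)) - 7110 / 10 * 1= -64201 / 112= -573.22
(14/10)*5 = 7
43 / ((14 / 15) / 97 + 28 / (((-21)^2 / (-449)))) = -1313865 / 870766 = -1.51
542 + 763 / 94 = 51711 / 94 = 550.12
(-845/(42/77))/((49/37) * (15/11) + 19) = -3783065/50808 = -74.46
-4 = -4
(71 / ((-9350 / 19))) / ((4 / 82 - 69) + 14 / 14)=55309 / 26049100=0.00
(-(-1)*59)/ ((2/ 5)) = 295/ 2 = 147.50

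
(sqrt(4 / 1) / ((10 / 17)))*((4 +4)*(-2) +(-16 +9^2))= 833 / 5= 166.60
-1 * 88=-88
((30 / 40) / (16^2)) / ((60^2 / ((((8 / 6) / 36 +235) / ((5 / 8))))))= 3173 / 10368000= 0.00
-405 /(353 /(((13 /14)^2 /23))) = -68445 /1591324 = -0.04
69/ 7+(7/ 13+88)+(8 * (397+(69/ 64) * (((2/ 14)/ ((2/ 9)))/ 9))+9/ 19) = 90613027/ 27664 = 3275.49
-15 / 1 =-15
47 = 47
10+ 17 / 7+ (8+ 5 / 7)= 148 / 7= 21.14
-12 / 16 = -3 / 4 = -0.75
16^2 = 256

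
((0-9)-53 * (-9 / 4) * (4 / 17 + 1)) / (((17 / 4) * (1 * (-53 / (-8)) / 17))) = 75240 / 901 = 83.51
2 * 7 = 14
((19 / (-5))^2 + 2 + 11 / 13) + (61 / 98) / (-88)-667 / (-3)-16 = 223.61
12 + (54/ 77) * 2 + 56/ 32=4667/ 308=15.15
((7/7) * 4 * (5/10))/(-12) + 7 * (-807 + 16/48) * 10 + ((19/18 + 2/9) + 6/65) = -33032296/585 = -56465.46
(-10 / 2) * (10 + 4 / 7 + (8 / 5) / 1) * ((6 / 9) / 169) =-284 / 1183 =-0.24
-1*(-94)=94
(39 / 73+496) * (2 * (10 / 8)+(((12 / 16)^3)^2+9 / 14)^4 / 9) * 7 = 62476871539736313551455 / 7047851941858115584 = 8864.67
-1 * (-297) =297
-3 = -3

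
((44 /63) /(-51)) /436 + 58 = 20312575 /350217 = 58.00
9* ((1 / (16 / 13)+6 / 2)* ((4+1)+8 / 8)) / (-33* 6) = -183 / 176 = -1.04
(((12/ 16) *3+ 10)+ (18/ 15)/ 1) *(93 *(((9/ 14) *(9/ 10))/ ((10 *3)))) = 675459/ 28000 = 24.12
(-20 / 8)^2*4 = 25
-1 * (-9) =9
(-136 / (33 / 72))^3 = -34773663744 / 1331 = -26125968.25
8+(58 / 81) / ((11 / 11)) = 706 / 81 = 8.72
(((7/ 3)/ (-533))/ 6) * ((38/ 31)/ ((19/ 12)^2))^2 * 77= -0.01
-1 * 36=-36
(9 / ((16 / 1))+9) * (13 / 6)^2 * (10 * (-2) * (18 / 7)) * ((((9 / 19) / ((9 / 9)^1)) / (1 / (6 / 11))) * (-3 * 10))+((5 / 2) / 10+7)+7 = 104804241 / 5852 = 17909.13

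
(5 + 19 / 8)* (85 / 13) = 5015 / 104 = 48.22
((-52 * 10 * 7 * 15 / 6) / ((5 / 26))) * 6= -283920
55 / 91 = 0.60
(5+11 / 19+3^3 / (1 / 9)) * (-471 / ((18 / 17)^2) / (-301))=214296679 / 617652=346.95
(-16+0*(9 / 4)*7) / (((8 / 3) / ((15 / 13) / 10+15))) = -1179 / 13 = -90.69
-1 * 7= -7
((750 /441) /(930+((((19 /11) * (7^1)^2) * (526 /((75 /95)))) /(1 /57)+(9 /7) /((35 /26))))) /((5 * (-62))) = -1375 /805837407294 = -0.00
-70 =-70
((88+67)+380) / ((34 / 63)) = 991.32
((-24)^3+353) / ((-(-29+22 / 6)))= -2127 / 4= -531.75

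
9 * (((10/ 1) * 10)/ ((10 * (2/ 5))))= 225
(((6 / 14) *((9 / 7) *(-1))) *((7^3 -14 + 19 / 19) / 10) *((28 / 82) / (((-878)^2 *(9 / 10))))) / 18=-55 / 110621854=-0.00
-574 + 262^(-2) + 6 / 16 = -78751827 / 137288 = -573.62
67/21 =3.19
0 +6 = 6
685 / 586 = 1.17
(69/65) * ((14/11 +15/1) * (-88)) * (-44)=4347552/65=66885.42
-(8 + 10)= -18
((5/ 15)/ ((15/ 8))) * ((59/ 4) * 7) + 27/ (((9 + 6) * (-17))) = 13961/ 765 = 18.25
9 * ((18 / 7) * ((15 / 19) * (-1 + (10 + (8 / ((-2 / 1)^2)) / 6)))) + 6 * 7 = 212.53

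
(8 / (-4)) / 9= -2 / 9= -0.22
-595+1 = -594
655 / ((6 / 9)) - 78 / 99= 64793 / 66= 981.71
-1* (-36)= 36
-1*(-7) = 7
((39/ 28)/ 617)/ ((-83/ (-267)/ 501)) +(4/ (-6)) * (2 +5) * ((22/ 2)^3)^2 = -8267281.03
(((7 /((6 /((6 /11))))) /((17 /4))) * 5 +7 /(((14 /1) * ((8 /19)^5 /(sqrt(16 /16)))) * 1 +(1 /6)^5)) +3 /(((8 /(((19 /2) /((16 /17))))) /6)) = 5230578485357227 /85445096798336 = 61.22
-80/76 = -20/19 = -1.05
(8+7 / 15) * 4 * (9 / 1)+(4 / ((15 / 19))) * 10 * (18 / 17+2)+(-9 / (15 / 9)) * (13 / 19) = 441947 / 969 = 456.09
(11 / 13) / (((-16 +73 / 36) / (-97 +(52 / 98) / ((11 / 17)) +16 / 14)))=1844100 / 320411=5.76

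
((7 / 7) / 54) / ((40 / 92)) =23 / 540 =0.04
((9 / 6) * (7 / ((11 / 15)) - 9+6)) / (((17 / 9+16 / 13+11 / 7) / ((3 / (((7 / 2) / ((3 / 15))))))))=37908 / 105655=0.36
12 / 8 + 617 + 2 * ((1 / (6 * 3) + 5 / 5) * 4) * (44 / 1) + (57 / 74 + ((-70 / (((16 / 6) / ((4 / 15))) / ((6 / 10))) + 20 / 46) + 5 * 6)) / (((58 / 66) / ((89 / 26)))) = 63249226699 / 57748860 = 1095.25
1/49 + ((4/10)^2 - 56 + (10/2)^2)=-30.82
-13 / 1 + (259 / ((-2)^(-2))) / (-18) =-635 / 9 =-70.56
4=4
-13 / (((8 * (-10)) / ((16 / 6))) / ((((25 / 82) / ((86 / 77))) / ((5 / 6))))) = 1001 / 7052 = 0.14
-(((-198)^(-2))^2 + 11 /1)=-16906489777 /1536953616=-11.00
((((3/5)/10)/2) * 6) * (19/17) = 171/850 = 0.20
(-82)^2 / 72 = 1681 / 18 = 93.39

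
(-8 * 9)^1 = -72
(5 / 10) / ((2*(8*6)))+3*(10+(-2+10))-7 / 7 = 10177 / 192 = 53.01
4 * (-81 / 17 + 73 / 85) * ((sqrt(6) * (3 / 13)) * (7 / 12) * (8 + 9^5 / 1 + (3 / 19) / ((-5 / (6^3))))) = -13037098508 * sqrt(6) / 104975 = -304208.04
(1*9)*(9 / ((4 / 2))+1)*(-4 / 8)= -99 / 4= -24.75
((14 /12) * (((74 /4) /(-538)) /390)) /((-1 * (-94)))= -259 /236676960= -0.00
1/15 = 0.07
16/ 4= 4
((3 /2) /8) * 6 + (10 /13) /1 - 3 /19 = 3431 /1976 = 1.74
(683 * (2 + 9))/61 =7513/61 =123.16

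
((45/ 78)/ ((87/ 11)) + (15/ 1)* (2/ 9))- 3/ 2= 2156/ 1131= 1.91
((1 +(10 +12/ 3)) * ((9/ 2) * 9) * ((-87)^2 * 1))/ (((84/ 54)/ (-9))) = -744903135/ 28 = -26603683.39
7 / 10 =0.70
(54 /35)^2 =2916 /1225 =2.38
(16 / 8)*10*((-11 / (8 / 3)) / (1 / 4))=-330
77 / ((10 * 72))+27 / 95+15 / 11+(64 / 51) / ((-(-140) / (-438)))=-38880997 / 17907120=-2.17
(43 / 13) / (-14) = -0.24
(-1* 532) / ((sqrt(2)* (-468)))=133* sqrt(2) / 234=0.80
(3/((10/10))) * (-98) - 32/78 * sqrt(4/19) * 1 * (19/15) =-294 - 32 * sqrt(19)/585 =-294.24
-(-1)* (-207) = -207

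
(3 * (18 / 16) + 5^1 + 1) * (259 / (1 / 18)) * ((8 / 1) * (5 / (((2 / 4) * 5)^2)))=279720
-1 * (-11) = 11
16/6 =8/3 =2.67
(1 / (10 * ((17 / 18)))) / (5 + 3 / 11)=0.02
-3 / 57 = -1 / 19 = -0.05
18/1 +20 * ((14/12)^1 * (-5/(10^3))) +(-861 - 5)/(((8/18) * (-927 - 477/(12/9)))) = 664643/34260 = 19.40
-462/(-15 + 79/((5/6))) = -110/19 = -5.79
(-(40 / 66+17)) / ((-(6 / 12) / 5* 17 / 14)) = 81340 / 561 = 144.99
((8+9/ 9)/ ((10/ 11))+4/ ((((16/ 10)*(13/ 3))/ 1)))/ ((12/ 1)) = 227/ 260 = 0.87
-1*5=-5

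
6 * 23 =138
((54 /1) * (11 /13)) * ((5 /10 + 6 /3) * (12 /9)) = 1980 /13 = 152.31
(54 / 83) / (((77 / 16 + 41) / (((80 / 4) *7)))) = 1.99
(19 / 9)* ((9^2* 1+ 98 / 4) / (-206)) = -4009 / 3708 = -1.08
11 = 11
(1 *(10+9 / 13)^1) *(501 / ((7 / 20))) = 15305.27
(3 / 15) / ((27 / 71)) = 71 / 135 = 0.53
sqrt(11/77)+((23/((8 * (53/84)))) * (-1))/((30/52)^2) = -54418/3975+sqrt(7)/7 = -13.31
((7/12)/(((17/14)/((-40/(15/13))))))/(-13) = 196/153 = 1.28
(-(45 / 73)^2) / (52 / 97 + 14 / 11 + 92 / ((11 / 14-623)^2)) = -163955305386675 / 780541697766746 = -0.21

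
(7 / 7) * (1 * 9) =9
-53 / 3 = -17.67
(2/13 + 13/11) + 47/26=899/286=3.14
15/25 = 3/5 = 0.60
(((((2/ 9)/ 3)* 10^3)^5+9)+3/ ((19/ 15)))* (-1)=-608000003099363912/ 272629233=-2230135031.41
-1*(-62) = 62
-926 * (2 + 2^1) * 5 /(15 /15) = -18520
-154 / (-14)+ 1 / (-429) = 4718 / 429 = 11.00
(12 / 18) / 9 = 2 / 27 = 0.07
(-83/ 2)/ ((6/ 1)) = -83/ 12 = -6.92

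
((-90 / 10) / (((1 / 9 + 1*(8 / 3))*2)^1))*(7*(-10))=567 / 5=113.40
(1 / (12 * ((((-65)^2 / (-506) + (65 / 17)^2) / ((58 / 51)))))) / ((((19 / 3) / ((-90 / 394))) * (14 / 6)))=-1122561 / 4804346365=-0.00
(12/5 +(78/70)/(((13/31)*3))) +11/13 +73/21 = 2077/273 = 7.61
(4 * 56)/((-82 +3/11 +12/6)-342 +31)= -0.57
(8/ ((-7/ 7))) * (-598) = 4784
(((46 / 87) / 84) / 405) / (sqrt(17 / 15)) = 23*sqrt(255) / 25157790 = 0.00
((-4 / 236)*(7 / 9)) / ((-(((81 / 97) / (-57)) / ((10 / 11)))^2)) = 2377654300 / 46838979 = 50.76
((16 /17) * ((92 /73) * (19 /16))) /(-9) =-1748 /11169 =-0.16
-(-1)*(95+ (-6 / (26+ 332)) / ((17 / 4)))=289073 / 3043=95.00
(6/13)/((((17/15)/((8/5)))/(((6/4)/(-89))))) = -216/19669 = -0.01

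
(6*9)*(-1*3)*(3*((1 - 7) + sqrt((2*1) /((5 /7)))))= 2916 - 486*sqrt(70) /5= 2102.77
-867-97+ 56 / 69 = -963.19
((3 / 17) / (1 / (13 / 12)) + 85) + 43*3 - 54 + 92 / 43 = 474655 / 2924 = 162.33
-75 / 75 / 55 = -1 / 55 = -0.02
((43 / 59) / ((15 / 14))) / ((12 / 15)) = 301 / 354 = 0.85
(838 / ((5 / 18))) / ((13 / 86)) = 1297224 / 65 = 19957.29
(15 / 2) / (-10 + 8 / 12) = -45 / 56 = -0.80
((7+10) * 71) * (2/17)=142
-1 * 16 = -16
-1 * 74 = -74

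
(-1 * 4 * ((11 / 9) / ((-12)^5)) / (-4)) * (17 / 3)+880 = 5912248133 / 6718464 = 880.00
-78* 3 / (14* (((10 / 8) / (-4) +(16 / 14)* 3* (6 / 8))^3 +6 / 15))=-117411840 / 83781241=-1.40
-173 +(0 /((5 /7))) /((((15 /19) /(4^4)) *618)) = -173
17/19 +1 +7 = 169/19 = 8.89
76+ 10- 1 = 85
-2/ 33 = -0.06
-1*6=-6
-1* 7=-7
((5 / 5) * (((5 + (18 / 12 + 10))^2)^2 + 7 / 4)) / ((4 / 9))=10673541 / 64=166774.08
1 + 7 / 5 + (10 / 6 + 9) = 13.07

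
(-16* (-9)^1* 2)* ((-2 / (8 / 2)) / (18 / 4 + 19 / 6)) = -432 / 23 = -18.78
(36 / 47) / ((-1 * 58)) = -18 / 1363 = -0.01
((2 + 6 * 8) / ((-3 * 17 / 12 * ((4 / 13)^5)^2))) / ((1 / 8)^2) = -3446462296225 / 34816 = -98990759.89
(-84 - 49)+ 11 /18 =-2383 /18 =-132.39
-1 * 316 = -316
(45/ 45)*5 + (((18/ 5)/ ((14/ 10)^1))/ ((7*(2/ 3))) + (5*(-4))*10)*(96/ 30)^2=-2495763/ 1225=-2037.36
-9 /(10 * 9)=-1 /10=-0.10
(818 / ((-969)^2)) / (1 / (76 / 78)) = 1636 / 1927341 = 0.00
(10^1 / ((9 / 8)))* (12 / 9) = 320 / 27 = 11.85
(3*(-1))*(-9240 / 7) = 3960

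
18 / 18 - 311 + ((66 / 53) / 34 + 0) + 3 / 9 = -836930 / 2703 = -309.63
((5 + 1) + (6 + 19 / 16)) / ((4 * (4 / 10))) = 1055 / 128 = 8.24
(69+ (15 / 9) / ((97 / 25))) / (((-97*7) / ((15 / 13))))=-101020 / 856219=-0.12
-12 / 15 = -4 / 5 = -0.80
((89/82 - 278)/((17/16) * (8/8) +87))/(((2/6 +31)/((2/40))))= -68121/13575715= -0.01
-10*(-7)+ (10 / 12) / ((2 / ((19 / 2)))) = 73.96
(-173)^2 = 29929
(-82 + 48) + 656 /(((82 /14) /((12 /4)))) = 302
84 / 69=28 / 23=1.22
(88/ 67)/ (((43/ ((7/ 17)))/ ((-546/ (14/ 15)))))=-360360/ 48977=-7.36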